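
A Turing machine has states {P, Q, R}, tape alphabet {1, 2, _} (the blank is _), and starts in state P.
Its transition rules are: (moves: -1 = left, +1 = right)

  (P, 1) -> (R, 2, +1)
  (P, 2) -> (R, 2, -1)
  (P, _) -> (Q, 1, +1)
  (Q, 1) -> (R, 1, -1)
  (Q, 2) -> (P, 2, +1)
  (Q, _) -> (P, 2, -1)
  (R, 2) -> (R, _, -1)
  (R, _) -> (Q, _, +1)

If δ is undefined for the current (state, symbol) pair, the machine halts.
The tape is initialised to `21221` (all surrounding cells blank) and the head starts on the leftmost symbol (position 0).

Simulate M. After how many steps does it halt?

17

state=P head=0 tape=_[2]1221   (P,2)→(R,2,-1)
state=R head=-1 tape=[_]21221   (R,_)→(Q,_,+1)
state=Q head=0 tape=_[2]1221   (Q,2)→(P,2,+1)
state=P head=1 tape=_2[1]221   (P,1)→(R,2,+1)
state=R head=2 tape=_22[2]21   (R,2)→(R,_,-1)
state=R head=1 tape=_2[2]_21   (R,2)→(R,_,-1)
state=R head=0 tape=_[2]__21   (R,2)→(R,_,-1)
state=R head=-1 tape=[_]___21   (R,_)→(Q,_,+1)
state=Q head=0 tape=_[_]__21   (Q,_)→(P,2,-1)
state=P head=-1 tape=[_]2__21   (P,_)→(Q,1,+1)
state=Q head=0 tape=1[2]__21   (Q,2)→(P,2,+1)
state=P head=1 tape=12[_]_21   (P,_)→(Q,1,+1)
state=Q head=2 tape=121[_]21   (Q,_)→(P,2,-1)
state=P head=1 tape=12[1]221   (P,1)→(R,2,+1)
state=R head=2 tape=122[2]21   (R,2)→(R,_,-1)
state=R head=1 tape=12[2]_21   (R,2)→(R,_,-1)
state=R head=0 tape=1[2]__21   (R,2)→(R,_,-1)
state=R head=-1 tape=[1]___21
M halts after 17 transitions.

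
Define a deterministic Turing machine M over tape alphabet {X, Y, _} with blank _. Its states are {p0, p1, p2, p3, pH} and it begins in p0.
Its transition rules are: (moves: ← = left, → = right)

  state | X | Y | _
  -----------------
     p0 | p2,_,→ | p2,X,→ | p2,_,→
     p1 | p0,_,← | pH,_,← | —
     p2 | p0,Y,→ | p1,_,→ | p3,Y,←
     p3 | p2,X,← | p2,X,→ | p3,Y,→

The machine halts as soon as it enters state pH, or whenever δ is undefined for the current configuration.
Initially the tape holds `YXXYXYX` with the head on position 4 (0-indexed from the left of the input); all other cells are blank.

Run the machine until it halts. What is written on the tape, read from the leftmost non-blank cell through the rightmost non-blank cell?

p0 | YXXY[X]YX__   read X → write _, move →, go to p2
p2 | YXXY_[Y]X__   read Y → write _, move →, go to p1
p1 | YXXY__[X]__   read X → write _, move ←, go to p0
p0 | YXXY_[_]___   read _ → write _, move →, go to p2
p2 | YXXY__[_]__   read _ → write Y, move ←, go to p3
p3 | YXXY_[_]Y__   read _ → write Y, move →, go to p3
p3 | YXXY_Y[Y]__   read Y → write X, move →, go to p2
p2 | YXXY_YX[_]_   read _ → write Y, move ←, go to p3
p3 | YXXY_Y[X]Y_   read X → write X, move ←, go to p2
p2 | YXXY_[Y]XY_   read Y → write _, move →, go to p1
p1 | YXXY__[X]Y_   read X → write _, move ←, go to p0
p0 | YXXY_[_]_Y_   read _ → write _, move →, go to p2
p2 | YXXY__[_]Y_   read _ → write Y, move ←, go to p3
p3 | YXXY_[_]YY_   read _ → write Y, move →, go to p3
p3 | YXXY_Y[Y]Y_   read Y → write X, move →, go to p2
p2 | YXXY_YX[Y]_   read Y → write _, move →, go to p1
p1 | YXXY_YX_[_]
The non-blank tape span at halt is YXXY_YX.

YXXY_YX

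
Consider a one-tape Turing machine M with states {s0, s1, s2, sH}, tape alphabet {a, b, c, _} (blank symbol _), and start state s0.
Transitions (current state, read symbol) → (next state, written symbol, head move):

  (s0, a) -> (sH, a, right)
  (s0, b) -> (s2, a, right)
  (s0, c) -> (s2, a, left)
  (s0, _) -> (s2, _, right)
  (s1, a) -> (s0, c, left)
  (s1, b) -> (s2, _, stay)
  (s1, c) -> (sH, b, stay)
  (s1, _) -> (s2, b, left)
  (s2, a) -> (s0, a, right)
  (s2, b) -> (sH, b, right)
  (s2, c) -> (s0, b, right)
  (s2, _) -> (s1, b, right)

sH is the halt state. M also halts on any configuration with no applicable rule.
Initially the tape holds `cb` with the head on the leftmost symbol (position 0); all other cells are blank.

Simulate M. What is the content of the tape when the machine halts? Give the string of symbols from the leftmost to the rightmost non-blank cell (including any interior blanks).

s0 | _[c]b__   read c → write a, move left, go to s2
s2 | [_]ab__   read _ → write b, move right, go to s1
s1 | b[a]b__   read a → write c, move left, go to s0
s0 | [b]cb__   read b → write a, move right, go to s2
s2 | a[c]b__   read c → write b, move right, go to s0
s0 | ab[b]__   read b → write a, move right, go to s2
s2 | aba[_]_   read _ → write b, move right, go to s1
s1 | abab[_]   read _ → write b, move left, go to s2
s2 | aba[b]b   read b → write b, move right, go to sH
sH | abab[b]
The non-blank tape span at halt is ababb.

ababb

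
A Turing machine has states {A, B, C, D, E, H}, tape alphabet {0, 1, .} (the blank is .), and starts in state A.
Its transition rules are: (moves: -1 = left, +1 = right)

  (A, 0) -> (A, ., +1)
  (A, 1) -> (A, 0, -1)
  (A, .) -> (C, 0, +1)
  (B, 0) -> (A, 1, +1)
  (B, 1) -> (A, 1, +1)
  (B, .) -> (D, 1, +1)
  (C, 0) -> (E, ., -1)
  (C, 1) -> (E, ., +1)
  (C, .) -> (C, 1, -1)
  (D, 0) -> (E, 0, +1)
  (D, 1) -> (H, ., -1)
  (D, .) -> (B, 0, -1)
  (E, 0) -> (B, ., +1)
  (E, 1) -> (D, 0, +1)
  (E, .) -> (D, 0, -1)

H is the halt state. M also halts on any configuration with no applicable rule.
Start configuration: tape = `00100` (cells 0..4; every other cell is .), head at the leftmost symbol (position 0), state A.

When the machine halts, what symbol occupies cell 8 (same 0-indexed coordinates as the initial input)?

1

A | [0]0100....   read 0 → write ., move +1, go to A
A | .[0]100....   read 0 → write ., move +1, go to A
A | ..[1]00....   read 1 → write 0, move -1, go to A
A | .[.]000....   read . → write 0, move +1, go to C
C | .0[0]00....   read 0 → write ., move -1, go to E
E | .[0].00....   read 0 → write ., move +1, go to B
B | ..[.]00....   read . → write 1, move +1, go to D
D | ..1[0]0....   read 0 → write 0, move +1, go to E
E | ..10[0]....   read 0 → write ., move +1, go to B
B | ..10.[.]...   read . → write 1, move +1, go to D
D | ..10.1[.]..   read . → write 0, move -1, go to B
B | ..10.[1]0..   read 1 → write 1, move +1, go to A
A | ..10.1[0]..   read 0 → write ., move +1, go to A
A | ..10.1.[.].   read . → write 0, move +1, go to C
C | ..10.1.0[.]   read . → write 1, move -1, go to C
C | ..10.1.[0]1   read 0 → write ., move -1, go to E
E | ..10.1[.].1   read . → write 0, move -1, go to D
D | ..10.[1]0.1   read 1 → write ., move -1, go to H
H | ..10[.].0.1
Cell 8 holds 1 when M halts.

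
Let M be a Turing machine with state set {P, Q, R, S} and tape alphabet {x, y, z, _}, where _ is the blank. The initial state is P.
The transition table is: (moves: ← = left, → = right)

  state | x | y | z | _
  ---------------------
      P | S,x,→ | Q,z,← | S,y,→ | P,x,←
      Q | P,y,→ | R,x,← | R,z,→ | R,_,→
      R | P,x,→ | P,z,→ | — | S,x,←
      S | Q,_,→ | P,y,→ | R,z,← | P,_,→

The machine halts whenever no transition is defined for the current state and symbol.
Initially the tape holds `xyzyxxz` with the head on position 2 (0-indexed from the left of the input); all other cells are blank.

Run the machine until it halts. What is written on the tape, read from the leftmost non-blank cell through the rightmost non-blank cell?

P | xy[z]yxxz______   read z → write y, move →, go to S
S | xyy[y]xxz______   read y → write y, move →, go to P
P | xyyy[x]xz______   read x → write x, move →, go to S
S | xyyyx[x]z______   read x → write _, move →, go to Q
Q | xyyyx_[z]______   read z → write z, move →, go to R
R | xyyyx_z[_]_____   read _ → write x, move ←, go to S
S | xyyyx_[z]x_____   read z → write z, move ←, go to R
R | xyyyx[_]zx_____   read _ → write x, move ←, go to S
S | xyyy[x]xzx_____   read x → write _, move →, go to Q
Q | xyyy_[x]zx_____   read x → write y, move →, go to P
P | xyyy_y[z]x_____   read z → write y, move →, go to S
S | xyyy_yy[x]_____   read x → write _, move →, go to Q
Q | xyyy_yy_[_]____   read _ → write _, move →, go to R
R | xyyy_yy__[_]___   read _ → write x, move ←, go to S
S | xyyy_yy_[_]x___   read _ → write _, move →, go to P
P | xyyy_yy__[x]___   read x → write x, move →, go to S
S | xyyy_yy__x[_]__   read _ → write _, move →, go to P
P | xyyy_yy__x_[_]_   read _ → write x, move ←, go to P
P | xyyy_yy__x[_]x_   read _ → write x, move ←, go to P
P | xyyy_yy__[x]xx_   read x → write x, move →, go to S
S | xyyy_yy__x[x]x_   read x → write _, move →, go to Q
Q | xyyy_yy__x_[x]_   read x → write y, move →, go to P
P | xyyy_yy__x_y[_]   read _ → write x, move ←, go to P
P | xyyy_yy__x_[y]x   read y → write z, move ←, go to Q
Q | xyyy_yy__x[_]zx   read _ → write _, move →, go to R
R | xyyy_yy__x_[z]x
The non-blank tape span at halt is xyyy_yy__x_zx.

xyyy_yy__x_zx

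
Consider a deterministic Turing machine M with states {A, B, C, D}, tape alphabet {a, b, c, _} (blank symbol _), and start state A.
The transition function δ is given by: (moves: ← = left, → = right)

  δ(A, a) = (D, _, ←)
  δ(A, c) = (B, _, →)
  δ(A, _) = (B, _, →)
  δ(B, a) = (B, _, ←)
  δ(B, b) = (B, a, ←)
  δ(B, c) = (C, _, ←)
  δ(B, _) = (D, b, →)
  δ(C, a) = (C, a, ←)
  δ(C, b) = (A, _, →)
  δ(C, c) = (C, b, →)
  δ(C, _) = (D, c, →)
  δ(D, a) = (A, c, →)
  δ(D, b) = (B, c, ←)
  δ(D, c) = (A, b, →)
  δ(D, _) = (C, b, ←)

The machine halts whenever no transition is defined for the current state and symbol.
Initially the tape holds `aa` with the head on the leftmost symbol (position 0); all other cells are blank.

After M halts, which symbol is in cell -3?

b

state=A head=0 tape=___[a]a___   (A,a)→(D,_,←)
state=D head=-1 tape=__[_]_a___   (D,_)→(C,b,←)
state=C head=-2 tape=_[_]b_a___   (C,_)→(D,c,→)
state=D head=-1 tape=_c[b]_a___   (D,b)→(B,c,←)
state=B head=-2 tape=_[c]c_a___   (B,c)→(C,_,←)
state=C head=-3 tape=[_]_c_a___   (C,_)→(D,c,→)
state=D head=-2 tape=c[_]c_a___   (D,_)→(C,b,←)
state=C head=-3 tape=[c]bc_a___   (C,c)→(C,b,→)
state=C head=-2 tape=b[b]c_a___   (C,b)→(A,_,→)
state=A head=-1 tape=b_[c]_a___   (A,c)→(B,_,→)
state=B head=0 tape=b__[_]a___   (B,_)→(D,b,→)
state=D head=1 tape=b__b[a]___   (D,a)→(A,c,→)
state=A head=2 tape=b__bc[_]__   (A,_)→(B,_,→)
state=B head=3 tape=b__bc_[_]_   (B,_)→(D,b,→)
state=D head=4 tape=b__bc_b[_]   (D,_)→(C,b,←)
state=C head=3 tape=b__bc_[b]b   (C,b)→(A,_,→)
state=A head=4 tape=b__bc__[b]
Cell -3 holds b when M halts.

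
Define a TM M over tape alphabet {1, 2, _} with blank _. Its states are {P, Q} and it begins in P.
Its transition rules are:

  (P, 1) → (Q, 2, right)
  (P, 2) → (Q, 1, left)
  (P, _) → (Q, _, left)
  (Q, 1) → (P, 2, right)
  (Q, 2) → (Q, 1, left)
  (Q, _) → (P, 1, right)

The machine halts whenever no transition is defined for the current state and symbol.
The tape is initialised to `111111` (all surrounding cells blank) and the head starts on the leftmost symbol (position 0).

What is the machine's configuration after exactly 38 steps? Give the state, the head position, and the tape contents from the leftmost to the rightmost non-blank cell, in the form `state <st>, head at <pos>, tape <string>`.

state Q, head at 2, tape 2222111

state=P head=0 tape=_[1]11111_   (P,1)→(Q,2,right)
state=Q head=1 tape=_2[1]1111_   (Q,1)→(P,2,right)
state=P head=2 tape=_22[1]111_   (P,1)→(Q,2,right)
state=Q head=3 tape=_222[1]11_   (Q,1)→(P,2,right)
state=P head=4 tape=_2222[1]1_   (P,1)→(Q,2,right)
state=Q head=5 tape=_22222[1]_   (Q,1)→(P,2,right)
state=P head=6 tape=_222222[_]   (P,_)→(Q,_,left)
state=Q head=5 tape=_22222[2]_   (Q,2)→(Q,1,left)
state=Q head=4 tape=_2222[2]1_   (Q,2)→(Q,1,left)
state=Q head=3 tape=_222[2]11_   (Q,2)→(Q,1,left)
state=Q head=2 tape=_22[2]111_   (Q,2)→(Q,1,left)
state=Q head=1 tape=_2[2]1111_   (Q,2)→(Q,1,left)
state=Q head=0 tape=_[2]11111_   (Q,2)→(Q,1,left)
state=Q head=-1 tape=[_]111111_   (Q,_)→(P,1,right)
state=P head=0 tape=1[1]11111_   (P,1)→(Q,2,right)
state=Q head=1 tape=12[1]1111_   (Q,1)→(P,2,right)
state=P head=2 tape=122[1]111_   (P,1)→(Q,2,right)
state=Q head=3 tape=1222[1]11_   (Q,1)→(P,2,right)
state=P head=4 tape=12222[1]1_   (P,1)→(Q,2,right)
state=Q head=5 tape=122222[1]_   (Q,1)→(P,2,right)
state=P head=6 tape=1222222[_]   (P,_)→(Q,_,left)
state=Q head=5 tape=122222[2]_   (Q,2)→(Q,1,left)
state=Q head=4 tape=12222[2]1_   (Q,2)→(Q,1,left)
state=Q head=3 tape=1222[2]11_   (Q,2)→(Q,1,left)
state=Q head=2 tape=122[2]111_   (Q,2)→(Q,1,left)
state=Q head=1 tape=12[2]1111_   (Q,2)→(Q,1,left)
state=Q head=0 tape=1[2]11111_   (Q,2)→(Q,1,left)
state=Q head=-1 tape=[1]111111_   (Q,1)→(P,2,right)
state=P head=0 tape=2[1]11111_   (P,1)→(Q,2,right)
state=Q head=1 tape=22[1]1111_   (Q,1)→(P,2,right)
state=P head=2 tape=222[1]111_   (P,1)→(Q,2,right)
state=Q head=3 tape=2222[1]11_   (Q,1)→(P,2,right)
state=P head=4 tape=22222[1]1_   (P,1)→(Q,2,right)
state=Q head=5 tape=222222[1]_   (Q,1)→(P,2,right)
state=P head=6 tape=2222222[_]   (P,_)→(Q,_,left)
state=Q head=5 tape=222222[2]_   (Q,2)→(Q,1,left)
state=Q head=4 tape=22222[2]1_   (Q,2)→(Q,1,left)
state=Q head=3 tape=2222[2]11_   (Q,2)→(Q,1,left)
state=Q head=2 tape=222[2]111_
After 38 steps: state Q, head at 2, tape 2222111.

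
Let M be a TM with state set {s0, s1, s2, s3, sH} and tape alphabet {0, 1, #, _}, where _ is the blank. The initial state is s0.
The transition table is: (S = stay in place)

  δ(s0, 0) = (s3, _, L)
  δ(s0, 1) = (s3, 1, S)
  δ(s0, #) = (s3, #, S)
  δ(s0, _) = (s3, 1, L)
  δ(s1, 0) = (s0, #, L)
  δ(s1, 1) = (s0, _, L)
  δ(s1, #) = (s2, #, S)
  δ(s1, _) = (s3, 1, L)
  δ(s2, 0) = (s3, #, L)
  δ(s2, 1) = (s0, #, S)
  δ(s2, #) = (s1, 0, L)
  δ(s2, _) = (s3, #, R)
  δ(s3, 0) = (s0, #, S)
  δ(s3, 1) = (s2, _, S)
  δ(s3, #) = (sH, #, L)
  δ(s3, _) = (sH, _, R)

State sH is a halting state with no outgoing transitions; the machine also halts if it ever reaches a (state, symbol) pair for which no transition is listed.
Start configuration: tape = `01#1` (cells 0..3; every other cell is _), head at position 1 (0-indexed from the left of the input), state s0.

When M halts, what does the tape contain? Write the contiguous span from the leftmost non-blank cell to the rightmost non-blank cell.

0##1

s0 | 0[1]#1   read 1 → write 1, move S, go to s3
s3 | 0[1]#1   read 1 → write _, move S, go to s2
s2 | 0[_]#1   read _ → write #, move R, go to s3
s3 | 0#[#]1   read # → write #, move L, go to sH
sH | 0[#]#1
The non-blank tape span at halt is 0##1.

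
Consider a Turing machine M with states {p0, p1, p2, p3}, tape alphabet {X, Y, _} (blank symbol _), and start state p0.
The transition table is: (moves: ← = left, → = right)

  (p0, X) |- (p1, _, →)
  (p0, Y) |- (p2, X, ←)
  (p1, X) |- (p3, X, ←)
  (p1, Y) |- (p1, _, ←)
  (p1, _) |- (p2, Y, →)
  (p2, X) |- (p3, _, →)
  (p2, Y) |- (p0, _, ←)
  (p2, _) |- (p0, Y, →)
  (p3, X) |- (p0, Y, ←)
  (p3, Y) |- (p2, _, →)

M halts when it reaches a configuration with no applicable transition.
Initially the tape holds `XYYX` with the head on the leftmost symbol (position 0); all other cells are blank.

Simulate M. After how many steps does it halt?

p0 | _[X]YYX   read X → write _, move →, go to p1
p1 | __[Y]YX   read Y → write _, move ←, go to p1
p1 | _[_]_YX   read _ → write Y, move →, go to p2
p2 | _Y[_]YX   read _ → write Y, move →, go to p0
p0 | _YY[Y]X   read Y → write X, move ←, go to p2
p2 | _Y[Y]XX   read Y → write _, move ←, go to p0
p0 | _[Y]_XX   read Y → write X, move ←, go to p2
p2 | [_]X_XX   read _ → write Y, move →, go to p0
p0 | Y[X]_XX   read X → write _, move →, go to p1
p1 | Y_[_]XX   read _ → write Y, move →, go to p2
p2 | Y_Y[X]X   read X → write _, move →, go to p3
p3 | Y_Y_[X]   read X → write Y, move ←, go to p0
p0 | Y_Y[_]Y
M halts after 12 transitions.

12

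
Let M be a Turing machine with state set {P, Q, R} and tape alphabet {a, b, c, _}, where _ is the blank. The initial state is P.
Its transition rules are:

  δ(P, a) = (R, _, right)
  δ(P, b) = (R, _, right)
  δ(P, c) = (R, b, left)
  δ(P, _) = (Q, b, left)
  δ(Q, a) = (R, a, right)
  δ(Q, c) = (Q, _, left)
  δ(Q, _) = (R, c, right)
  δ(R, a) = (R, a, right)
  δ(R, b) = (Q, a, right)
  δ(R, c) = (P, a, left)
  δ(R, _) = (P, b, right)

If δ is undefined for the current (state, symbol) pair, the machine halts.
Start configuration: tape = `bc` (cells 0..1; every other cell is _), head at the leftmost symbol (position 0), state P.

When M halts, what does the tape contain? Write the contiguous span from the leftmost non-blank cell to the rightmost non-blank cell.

state=P head=0 tape=_[b]c__   (P,b)→(R,_,right)
state=R head=1 tape=__[c]__   (R,c)→(P,a,left)
state=P head=0 tape=_[_]a__   (P,_)→(Q,b,left)
state=Q head=-1 tape=[_]ba__   (Q,_)→(R,c,right)
state=R head=0 tape=c[b]a__   (R,b)→(Q,a,right)
state=Q head=1 tape=ca[a]__   (Q,a)→(R,a,right)
state=R head=2 tape=caa[_]_   (R,_)→(P,b,right)
state=P head=3 tape=caab[_]   (P,_)→(Q,b,left)
state=Q head=2 tape=caa[b]b
The non-blank tape span at halt is caabb.

caabb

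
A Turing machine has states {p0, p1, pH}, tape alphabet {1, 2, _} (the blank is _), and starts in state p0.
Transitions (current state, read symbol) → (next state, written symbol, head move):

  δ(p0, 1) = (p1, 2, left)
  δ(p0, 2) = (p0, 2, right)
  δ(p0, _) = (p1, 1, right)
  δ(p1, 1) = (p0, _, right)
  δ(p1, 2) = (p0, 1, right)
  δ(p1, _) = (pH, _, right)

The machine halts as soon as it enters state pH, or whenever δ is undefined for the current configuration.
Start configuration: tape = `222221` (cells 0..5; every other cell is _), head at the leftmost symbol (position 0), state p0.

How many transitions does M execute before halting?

10

p0 | [2]22221___   read 2 → write 2, move right, go to p0
p0 | 2[2]2221___   read 2 → write 2, move right, go to p0
p0 | 22[2]221___   read 2 → write 2, move right, go to p0
p0 | 222[2]21___   read 2 → write 2, move right, go to p0
p0 | 2222[2]1___   read 2 → write 2, move right, go to p0
p0 | 22222[1]___   read 1 → write 2, move left, go to p1
p1 | 2222[2]2___   read 2 → write 1, move right, go to p0
p0 | 22221[2]___   read 2 → write 2, move right, go to p0
p0 | 222212[_]__   read _ → write 1, move right, go to p1
p1 | 2222121[_]_   read _ → write _, move right, go to pH
pH | 2222121_[_]
M halts after 10 transitions.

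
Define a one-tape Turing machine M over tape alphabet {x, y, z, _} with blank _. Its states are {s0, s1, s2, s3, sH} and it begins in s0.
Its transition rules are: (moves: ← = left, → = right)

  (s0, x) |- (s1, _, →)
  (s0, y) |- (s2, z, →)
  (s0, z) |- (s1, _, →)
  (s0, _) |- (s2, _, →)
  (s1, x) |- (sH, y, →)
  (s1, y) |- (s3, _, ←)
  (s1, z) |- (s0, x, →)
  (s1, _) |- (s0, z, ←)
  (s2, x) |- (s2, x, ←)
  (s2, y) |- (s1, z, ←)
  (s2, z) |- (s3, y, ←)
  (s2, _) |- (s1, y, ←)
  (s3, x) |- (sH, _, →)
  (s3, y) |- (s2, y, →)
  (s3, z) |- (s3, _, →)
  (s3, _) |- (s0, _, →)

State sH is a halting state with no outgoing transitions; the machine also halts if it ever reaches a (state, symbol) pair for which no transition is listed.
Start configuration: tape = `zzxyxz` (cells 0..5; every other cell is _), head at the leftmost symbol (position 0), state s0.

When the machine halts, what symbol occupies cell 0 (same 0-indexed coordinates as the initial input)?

_

s0 | [z]zxyxz   read z → write _, move →, go to s1
s1 | _[z]xyxz   read z → write x, move →, go to s0
s0 | _x[x]yxz   read x → write _, move →, go to s1
s1 | _x_[y]xz   read y → write _, move ←, go to s3
s3 | _x[_]_xz   read _ → write _, move →, go to s0
s0 | _x_[_]xz   read _ → write _, move →, go to s2
s2 | _x__[x]z   read x → write x, move ←, go to s2
s2 | _x_[_]xz   read _ → write y, move ←, go to s1
s1 | _x[_]yxz   read _ → write z, move ←, go to s0
s0 | _[x]zyxz   read x → write _, move →, go to s1
s1 | __[z]yxz   read z → write x, move →, go to s0
s0 | __x[y]xz   read y → write z, move →, go to s2
s2 | __xz[x]z   read x → write x, move ←, go to s2
s2 | __x[z]xz   read z → write y, move ←, go to s3
s3 | __[x]yxz   read x → write _, move →, go to sH
sH | ___[y]xz
Cell 0 holds _ when M halts.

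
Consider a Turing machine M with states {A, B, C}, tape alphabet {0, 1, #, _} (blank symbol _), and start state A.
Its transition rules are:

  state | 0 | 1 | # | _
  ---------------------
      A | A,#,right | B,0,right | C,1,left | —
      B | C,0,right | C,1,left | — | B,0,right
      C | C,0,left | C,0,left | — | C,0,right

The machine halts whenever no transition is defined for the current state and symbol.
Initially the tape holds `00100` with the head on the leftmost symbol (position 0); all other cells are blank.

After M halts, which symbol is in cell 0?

#

state=A head=0 tape=[0]0100   (A,0)→(A,#,right)
state=A head=1 tape=#[0]100   (A,0)→(A,#,right)
state=A head=2 tape=##[1]00   (A,1)→(B,0,right)
state=B head=3 tape=##0[0]0   (B,0)→(C,0,right)
state=C head=4 tape=##00[0]   (C,0)→(C,0,left)
state=C head=3 tape=##0[0]0   (C,0)→(C,0,left)
state=C head=2 tape=##[0]00   (C,0)→(C,0,left)
state=C head=1 tape=#[#]000
Cell 0 holds # when M halts.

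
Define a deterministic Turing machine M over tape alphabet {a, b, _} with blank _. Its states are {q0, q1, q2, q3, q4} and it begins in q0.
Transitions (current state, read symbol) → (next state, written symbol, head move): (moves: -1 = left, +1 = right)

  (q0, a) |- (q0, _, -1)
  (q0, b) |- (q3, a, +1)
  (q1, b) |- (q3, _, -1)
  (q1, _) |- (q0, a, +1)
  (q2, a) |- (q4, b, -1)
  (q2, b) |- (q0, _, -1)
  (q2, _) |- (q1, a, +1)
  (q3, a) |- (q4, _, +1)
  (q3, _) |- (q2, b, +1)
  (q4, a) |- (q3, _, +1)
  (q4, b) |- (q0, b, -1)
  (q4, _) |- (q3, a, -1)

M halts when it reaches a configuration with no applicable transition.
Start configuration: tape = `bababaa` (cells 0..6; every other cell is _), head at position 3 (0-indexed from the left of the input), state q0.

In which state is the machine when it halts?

state=q0 head=3 tape=bab[a]baa   (q0,a)→(q0,_,-1)
state=q0 head=2 tape=ba[b]_baa   (q0,b)→(q3,a,+1)
state=q3 head=3 tape=baa[_]baa   (q3,_)→(q2,b,+1)
state=q2 head=4 tape=baab[b]aa   (q2,b)→(q0,_,-1)
state=q0 head=3 tape=baa[b]_aa   (q0,b)→(q3,a,+1)
state=q3 head=4 tape=baaa[_]aa   (q3,_)→(q2,b,+1)
state=q2 head=5 tape=baaab[a]a   (q2,a)→(q4,b,-1)
state=q4 head=4 tape=baaa[b]ba   (q4,b)→(q0,b,-1)
state=q0 head=3 tape=baa[a]bba   (q0,a)→(q0,_,-1)
state=q0 head=2 tape=ba[a]_bba   (q0,a)→(q0,_,-1)
state=q0 head=1 tape=b[a]__bba   (q0,a)→(q0,_,-1)
state=q0 head=0 tape=[b]___bba   (q0,b)→(q3,a,+1)
state=q3 head=1 tape=a[_]__bba   (q3,_)→(q2,b,+1)
state=q2 head=2 tape=ab[_]_bba   (q2,_)→(q1,a,+1)
state=q1 head=3 tape=aba[_]bba   (q1,_)→(q0,a,+1)
state=q0 head=4 tape=abaa[b]ba   (q0,b)→(q3,a,+1)
state=q3 head=5 tape=abaaa[b]a
No transition is defined for (q3, b); M halts in state q3.

q3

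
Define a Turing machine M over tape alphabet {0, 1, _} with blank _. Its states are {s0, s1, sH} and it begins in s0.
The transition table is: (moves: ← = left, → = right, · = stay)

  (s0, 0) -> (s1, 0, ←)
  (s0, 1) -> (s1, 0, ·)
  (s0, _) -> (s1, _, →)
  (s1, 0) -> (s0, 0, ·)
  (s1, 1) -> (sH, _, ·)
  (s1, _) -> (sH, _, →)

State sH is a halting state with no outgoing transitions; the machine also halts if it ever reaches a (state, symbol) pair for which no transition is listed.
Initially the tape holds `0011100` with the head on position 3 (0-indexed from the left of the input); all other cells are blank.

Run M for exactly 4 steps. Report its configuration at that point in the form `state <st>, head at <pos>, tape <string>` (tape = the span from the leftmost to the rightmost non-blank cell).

state=s0 head=3 tape=001[1]100   (s0,1)→(s1,0,·)
state=s1 head=3 tape=001[0]100   (s1,0)→(s0,0,·)
state=s0 head=3 tape=001[0]100   (s0,0)→(s1,0,←)
state=s1 head=2 tape=00[1]0100   (s1,1)→(sH,_,·)
state=sH head=2 tape=00[_]0100
After 4 steps: state sH, head at 2, tape 00_0100.

state sH, head at 2, tape 00_0100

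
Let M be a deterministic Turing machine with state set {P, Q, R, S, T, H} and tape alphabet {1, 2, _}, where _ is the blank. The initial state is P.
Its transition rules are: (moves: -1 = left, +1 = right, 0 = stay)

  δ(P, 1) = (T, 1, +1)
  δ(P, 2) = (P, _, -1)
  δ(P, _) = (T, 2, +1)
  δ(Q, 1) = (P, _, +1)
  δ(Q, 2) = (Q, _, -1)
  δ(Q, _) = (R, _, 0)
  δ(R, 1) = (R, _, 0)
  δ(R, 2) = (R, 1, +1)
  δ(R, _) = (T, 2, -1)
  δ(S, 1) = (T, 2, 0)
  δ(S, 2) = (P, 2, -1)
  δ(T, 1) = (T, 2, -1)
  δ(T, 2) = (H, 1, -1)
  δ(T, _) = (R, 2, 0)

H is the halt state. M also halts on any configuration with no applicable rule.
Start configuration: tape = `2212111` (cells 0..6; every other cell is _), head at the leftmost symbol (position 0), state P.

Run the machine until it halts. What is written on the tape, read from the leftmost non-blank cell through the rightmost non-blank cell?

12222111

state=P head=0 tape=__[2]212111   (P,2)→(P,_,-1)
state=P head=-1 tape=_[_]_212111   (P,_)→(T,2,+1)
state=T head=0 tape=_2[_]212111   (T,_)→(R,2,0)
state=R head=0 tape=_2[2]212111   (R,2)→(R,1,+1)
state=R head=1 tape=_21[2]12111   (R,2)→(R,1,+1)
state=R head=2 tape=_211[1]2111   (R,1)→(R,_,0)
state=R head=2 tape=_211[_]2111   (R,_)→(T,2,-1)
state=T head=1 tape=_21[1]22111   (T,1)→(T,2,-1)
state=T head=0 tape=_2[1]222111   (T,1)→(T,2,-1)
state=T head=-1 tape=_[2]2222111   (T,2)→(H,1,-1)
state=H head=-2 tape=[_]12222111
The non-blank tape span at halt is 12222111.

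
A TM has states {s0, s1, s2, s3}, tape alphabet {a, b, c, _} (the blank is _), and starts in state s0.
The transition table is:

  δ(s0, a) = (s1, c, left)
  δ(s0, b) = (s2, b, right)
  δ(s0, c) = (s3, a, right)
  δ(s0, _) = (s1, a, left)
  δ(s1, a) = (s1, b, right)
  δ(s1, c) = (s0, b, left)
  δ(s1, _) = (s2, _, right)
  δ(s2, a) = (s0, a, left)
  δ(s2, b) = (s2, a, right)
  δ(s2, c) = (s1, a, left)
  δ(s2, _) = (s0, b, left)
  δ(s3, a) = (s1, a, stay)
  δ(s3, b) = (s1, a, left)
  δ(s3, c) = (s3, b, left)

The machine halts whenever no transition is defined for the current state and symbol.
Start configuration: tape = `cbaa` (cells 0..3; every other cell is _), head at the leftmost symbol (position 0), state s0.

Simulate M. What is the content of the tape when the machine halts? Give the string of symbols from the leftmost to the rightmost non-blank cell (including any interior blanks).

state=s0 head=0 tape=[c]baa__   (s0,c)→(s3,a,right)
state=s3 head=1 tape=a[b]aa__   (s3,b)→(s1,a,left)
state=s1 head=0 tape=[a]aaa__   (s1,a)→(s1,b,right)
state=s1 head=1 tape=b[a]aa__   (s1,a)→(s1,b,right)
state=s1 head=2 tape=bb[a]a__   (s1,a)→(s1,b,right)
state=s1 head=3 tape=bbb[a]__   (s1,a)→(s1,b,right)
state=s1 head=4 tape=bbbb[_]_   (s1,_)→(s2,_,right)
state=s2 head=5 tape=bbbb_[_]   (s2,_)→(s0,b,left)
state=s0 head=4 tape=bbbb[_]b   (s0,_)→(s1,a,left)
state=s1 head=3 tape=bbb[b]ab
The non-blank tape span at halt is bbbbab.

bbbbab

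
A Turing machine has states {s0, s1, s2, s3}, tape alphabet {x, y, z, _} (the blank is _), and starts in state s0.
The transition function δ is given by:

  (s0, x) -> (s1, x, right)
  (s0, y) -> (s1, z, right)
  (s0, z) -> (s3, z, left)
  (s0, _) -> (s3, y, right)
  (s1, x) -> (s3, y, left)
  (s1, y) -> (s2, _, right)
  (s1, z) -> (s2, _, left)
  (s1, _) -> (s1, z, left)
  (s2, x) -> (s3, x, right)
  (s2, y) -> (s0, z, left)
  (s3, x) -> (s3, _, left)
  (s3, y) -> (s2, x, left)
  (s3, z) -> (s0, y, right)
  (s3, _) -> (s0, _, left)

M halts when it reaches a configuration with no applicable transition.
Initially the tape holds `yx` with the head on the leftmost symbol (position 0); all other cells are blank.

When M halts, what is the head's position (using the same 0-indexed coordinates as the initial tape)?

1

state=s0 head=0 tape=_[y]x___   (s0,y)→(s1,z,right)
state=s1 head=1 tape=_z[x]___   (s1,x)→(s3,y,left)
state=s3 head=0 tape=_[z]y___   (s3,z)→(s0,y,right)
state=s0 head=1 tape=_y[y]___   (s0,y)→(s1,z,right)
state=s1 head=2 tape=_yz[_]__   (s1,_)→(s1,z,left)
state=s1 head=1 tape=_y[z]z__   (s1,z)→(s2,_,left)
state=s2 head=0 tape=_[y]_z__   (s2,y)→(s0,z,left)
state=s0 head=-1 tape=[_]z_z__   (s0,_)→(s3,y,right)
state=s3 head=0 tape=y[z]_z__   (s3,z)→(s0,y,right)
state=s0 head=1 tape=yy[_]z__   (s0,_)→(s3,y,right)
state=s3 head=2 tape=yyy[z]__   (s3,z)→(s0,y,right)
state=s0 head=3 tape=yyyy[_]_   (s0,_)→(s3,y,right)
state=s3 head=4 tape=yyyyy[_]   (s3,_)→(s0,_,left)
state=s0 head=3 tape=yyyy[y]_   (s0,y)→(s1,z,right)
state=s1 head=4 tape=yyyyz[_]   (s1,_)→(s1,z,left)
state=s1 head=3 tape=yyyy[z]z   (s1,z)→(s2,_,left)
state=s2 head=2 tape=yyy[y]_z   (s2,y)→(s0,z,left)
state=s0 head=1 tape=yy[y]z_z   (s0,y)→(s1,z,right)
state=s1 head=2 tape=yyz[z]_z   (s1,z)→(s2,_,left)
state=s2 head=1 tape=yy[z]__z
At halt the head is at cell 1.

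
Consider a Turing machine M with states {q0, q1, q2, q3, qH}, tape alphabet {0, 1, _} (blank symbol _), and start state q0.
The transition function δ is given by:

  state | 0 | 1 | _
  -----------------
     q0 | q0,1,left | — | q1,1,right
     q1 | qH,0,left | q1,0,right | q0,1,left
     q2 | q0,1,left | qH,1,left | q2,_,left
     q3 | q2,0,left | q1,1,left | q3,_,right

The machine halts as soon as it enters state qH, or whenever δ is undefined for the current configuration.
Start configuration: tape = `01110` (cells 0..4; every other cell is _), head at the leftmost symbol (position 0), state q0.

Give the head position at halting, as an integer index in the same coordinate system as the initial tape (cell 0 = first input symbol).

3

state=q0 head=0 tape=_[0]1110   (q0,0)→(q0,1,left)
state=q0 head=-1 tape=[_]11110   (q0,_)→(q1,1,right)
state=q1 head=0 tape=1[1]1110   (q1,1)→(q1,0,right)
state=q1 head=1 tape=10[1]110   (q1,1)→(q1,0,right)
state=q1 head=2 tape=100[1]10   (q1,1)→(q1,0,right)
state=q1 head=3 tape=1000[1]0   (q1,1)→(q1,0,right)
state=q1 head=4 tape=10000[0]   (q1,0)→(qH,0,left)
state=qH head=3 tape=1000[0]0
At halt the head is at cell 3.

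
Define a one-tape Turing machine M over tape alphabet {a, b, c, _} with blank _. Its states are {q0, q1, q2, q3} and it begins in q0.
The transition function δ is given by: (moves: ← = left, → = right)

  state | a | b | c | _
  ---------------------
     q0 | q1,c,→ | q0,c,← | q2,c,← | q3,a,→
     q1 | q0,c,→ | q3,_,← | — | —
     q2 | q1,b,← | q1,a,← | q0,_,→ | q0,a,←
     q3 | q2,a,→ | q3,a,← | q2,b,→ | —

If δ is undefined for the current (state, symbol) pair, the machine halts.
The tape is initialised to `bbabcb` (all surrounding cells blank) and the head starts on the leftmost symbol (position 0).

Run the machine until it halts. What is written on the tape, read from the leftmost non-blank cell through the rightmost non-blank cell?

aa_ccccb

state=q0 head=0 tape=__[b]babcb   (q0,b)→(q0,c,←)
state=q0 head=-1 tape=_[_]cbabcb   (q0,_)→(q3,a,→)
state=q3 head=0 tape=_a[c]babcb   (q3,c)→(q2,b,→)
state=q2 head=1 tape=_ab[b]abcb   (q2,b)→(q1,a,←)
state=q1 head=0 tape=_a[b]aabcb   (q1,b)→(q3,_,←)
state=q3 head=-1 tape=_[a]_aabcb   (q3,a)→(q2,a,→)
state=q2 head=0 tape=_a[_]aabcb   (q2,_)→(q0,a,←)
state=q0 head=-1 tape=_[a]aaabcb   (q0,a)→(q1,c,→)
state=q1 head=0 tape=_c[a]aabcb   (q1,a)→(q0,c,→)
state=q0 head=1 tape=_cc[a]abcb   (q0,a)→(q1,c,→)
state=q1 head=2 tape=_ccc[a]bcb   (q1,a)→(q0,c,→)
state=q0 head=3 tape=_cccc[b]cb   (q0,b)→(q0,c,←)
state=q0 head=2 tape=_ccc[c]ccb   (q0,c)→(q2,c,←)
state=q2 head=1 tape=_cc[c]cccb   (q2,c)→(q0,_,→)
state=q0 head=2 tape=_cc_[c]ccb   (q0,c)→(q2,c,←)
state=q2 head=1 tape=_cc[_]cccb   (q2,_)→(q0,a,←)
state=q0 head=0 tape=_c[c]acccb   (q0,c)→(q2,c,←)
state=q2 head=-1 tape=_[c]cacccb   (q2,c)→(q0,_,→)
state=q0 head=0 tape=__[c]acccb   (q0,c)→(q2,c,←)
state=q2 head=-1 tape=_[_]cacccb   (q2,_)→(q0,a,←)
state=q0 head=-2 tape=[_]acacccb   (q0,_)→(q3,a,→)
state=q3 head=-1 tape=a[a]cacccb   (q3,a)→(q2,a,→)
state=q2 head=0 tape=aa[c]acccb   (q2,c)→(q0,_,→)
state=q0 head=1 tape=aa_[a]cccb   (q0,a)→(q1,c,→)
state=q1 head=2 tape=aa_c[c]ccb
The non-blank tape span at halt is aa_ccccb.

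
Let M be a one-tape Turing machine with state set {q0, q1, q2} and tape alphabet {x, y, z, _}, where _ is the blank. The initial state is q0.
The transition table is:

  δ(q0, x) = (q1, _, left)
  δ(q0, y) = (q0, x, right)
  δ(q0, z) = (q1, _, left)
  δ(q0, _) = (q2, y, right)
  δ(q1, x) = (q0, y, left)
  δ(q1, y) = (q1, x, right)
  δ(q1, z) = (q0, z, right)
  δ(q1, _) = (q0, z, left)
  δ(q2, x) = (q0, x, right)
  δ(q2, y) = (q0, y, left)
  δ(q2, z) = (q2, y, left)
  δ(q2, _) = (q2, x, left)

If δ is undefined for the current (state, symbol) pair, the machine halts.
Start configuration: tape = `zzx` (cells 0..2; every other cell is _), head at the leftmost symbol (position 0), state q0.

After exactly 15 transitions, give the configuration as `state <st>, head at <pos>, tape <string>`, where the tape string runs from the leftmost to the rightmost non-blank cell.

state=q0 head=0 tape=___[z]zx   (q0,z)→(q1,_,left)
state=q1 head=-1 tape=__[_]_zx   (q1,_)→(q0,z,left)
state=q0 head=-2 tape=_[_]z_zx   (q0,_)→(q2,y,right)
state=q2 head=-1 tape=_y[z]_zx   (q2,z)→(q2,y,left)
state=q2 head=-2 tape=_[y]y_zx   (q2,y)→(q0,y,left)
state=q0 head=-3 tape=[_]yy_zx   (q0,_)→(q2,y,right)
state=q2 head=-2 tape=y[y]y_zx   (q2,y)→(q0,y,left)
state=q0 head=-3 tape=[y]yy_zx   (q0,y)→(q0,x,right)
state=q0 head=-2 tape=x[y]y_zx   (q0,y)→(q0,x,right)
state=q0 head=-1 tape=xx[y]_zx   (q0,y)→(q0,x,right)
state=q0 head=0 tape=xxx[_]zx   (q0,_)→(q2,y,right)
state=q2 head=1 tape=xxxy[z]x   (q2,z)→(q2,y,left)
state=q2 head=0 tape=xxx[y]yx   (q2,y)→(q0,y,left)
state=q0 head=-1 tape=xx[x]yyx   (q0,x)→(q1,_,left)
state=q1 head=-2 tape=x[x]_yyx   (q1,x)→(q0,y,left)
state=q0 head=-3 tape=[x]y_yyx
After 15 steps: state q0, head at -3, tape xy_yyx.

state q0, head at -3, tape xy_yyx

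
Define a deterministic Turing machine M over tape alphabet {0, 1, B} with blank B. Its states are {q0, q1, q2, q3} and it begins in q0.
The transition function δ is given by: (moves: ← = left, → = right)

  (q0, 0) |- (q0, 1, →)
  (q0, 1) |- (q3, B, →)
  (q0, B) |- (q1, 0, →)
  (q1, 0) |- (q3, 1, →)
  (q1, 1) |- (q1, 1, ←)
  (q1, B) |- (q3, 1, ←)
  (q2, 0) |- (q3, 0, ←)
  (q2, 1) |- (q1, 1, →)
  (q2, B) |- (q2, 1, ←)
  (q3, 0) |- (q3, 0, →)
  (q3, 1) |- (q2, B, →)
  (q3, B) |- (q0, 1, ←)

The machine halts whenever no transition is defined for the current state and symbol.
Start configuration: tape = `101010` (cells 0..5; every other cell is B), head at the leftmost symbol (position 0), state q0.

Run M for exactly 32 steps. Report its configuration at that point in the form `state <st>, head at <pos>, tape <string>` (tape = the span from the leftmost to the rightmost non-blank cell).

state q1, head at 4, tape 1BB11111

q0 | [1]01010BBB   read 1 → write B, move →, go to q3
q3 | B[0]1010BBB   read 0 → write 0, move →, go to q3
q3 | B0[1]010BBB   read 1 → write B, move →, go to q2
q2 | B0B[0]10BBB   read 0 → write 0, move ←, go to q3
q3 | B0[B]010BBB   read B → write 1, move ←, go to q0
q0 | B[0]1010BBB   read 0 → write 1, move →, go to q0
q0 | B1[1]010BBB   read 1 → write B, move →, go to q3
q3 | B1B[0]10BBB   read 0 → write 0, move →, go to q3
q3 | B1B0[1]0BBB   read 1 → write B, move →, go to q2
q2 | B1B0B[0]BBB   read 0 → write 0, move ←, go to q3
q3 | B1B0[B]0BBB   read B → write 1, move ←, go to q0
q0 | B1B[0]10BBB   read 0 → write 1, move →, go to q0
q0 | B1B1[1]0BBB   read 1 → write B, move →, go to q3
q3 | B1B1B[0]BBB   read 0 → write 0, move →, go to q3
q3 | B1B1B0[B]BB   read B → write 1, move ←, go to q0
q0 | B1B1B[0]1BB   read 0 → write 1, move →, go to q0
q0 | B1B1B1[1]BB   read 1 → write B, move →, go to q3
q3 | B1B1B1B[B]B   read B → write 1, move ←, go to q0
q0 | B1B1B1[B]1B   read B → write 0, move →, go to q1
q1 | B1B1B10[1]B   read 1 → write 1, move ←, go to q1
q1 | B1B1B1[0]1B   read 0 → write 1, move →, go to q3
q3 | B1B1B11[1]B   read 1 → write B, move →, go to q2
q2 | B1B1B11B[B]   read B → write 1, move ←, go to q2
q2 | B1B1B11[B]1   read B → write 1, move ←, go to q2
q2 | B1B1B1[1]11   read 1 → write 1, move →, go to q1
q1 | B1B1B11[1]1   read 1 → write 1, move ←, go to q1
q1 | B1B1B1[1]11   read 1 → write 1, move ←, go to q1
q1 | B1B1B[1]111   read 1 → write 1, move ←, go to q1
q1 | B1B1[B]1111   read B → write 1, move ←, go to q3
q3 | B1B[1]11111   read 1 → write B, move →, go to q2
q2 | B1BB[1]1111   read 1 → write 1, move →, go to q1
q1 | B1BB1[1]111   read 1 → write 1, move ←, go to q1
q1 | B1BB[1]1111
After 32 steps: state q1, head at 4, tape 1BB11111.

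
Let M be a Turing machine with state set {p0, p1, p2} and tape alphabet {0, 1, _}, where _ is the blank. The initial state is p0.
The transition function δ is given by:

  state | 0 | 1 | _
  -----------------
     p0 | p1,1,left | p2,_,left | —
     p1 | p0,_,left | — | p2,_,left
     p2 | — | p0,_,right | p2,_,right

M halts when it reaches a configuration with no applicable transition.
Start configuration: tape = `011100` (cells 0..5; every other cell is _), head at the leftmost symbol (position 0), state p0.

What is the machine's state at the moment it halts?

p0 | __[0]11100   read 0 → write 1, move left, go to p1
p1 | _[_]111100   read _ → write _, move left, go to p2
p2 | [_]_111100   read _ → write _, move right, go to p2
p2 | _[_]111100   read _ → write _, move right, go to p2
p2 | __[1]11100   read 1 → write _, move right, go to p0
p0 | ___[1]1100   read 1 → write _, move left, go to p2
p2 | __[_]_1100   read _ → write _, move right, go to p2
p2 | ___[_]1100   read _ → write _, move right, go to p2
p2 | ____[1]100   read 1 → write _, move right, go to p0
p0 | _____[1]00   read 1 → write _, move left, go to p2
p2 | ____[_]_00   read _ → write _, move right, go to p2
p2 | _____[_]00   read _ → write _, move right, go to p2
p2 | ______[0]0
No transition is defined for (p2, 0); M halts in state p2.

p2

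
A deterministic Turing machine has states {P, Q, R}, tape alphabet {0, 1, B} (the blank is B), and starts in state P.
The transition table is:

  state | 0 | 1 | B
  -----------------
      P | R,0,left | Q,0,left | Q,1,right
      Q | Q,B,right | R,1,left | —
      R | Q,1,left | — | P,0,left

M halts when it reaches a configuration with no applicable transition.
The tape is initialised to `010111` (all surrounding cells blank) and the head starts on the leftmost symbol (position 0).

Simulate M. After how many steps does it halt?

state=P head=0 tape=BBBBB[0]10111   (P,0)→(R,0,left)
state=R head=-1 tape=BBBB[B]010111   (R,B)→(P,0,left)
state=P head=-2 tape=BBB[B]0010111   (P,B)→(Q,1,right)
state=Q head=-1 tape=BBB1[0]010111   (Q,0)→(Q,B,right)
state=Q head=0 tape=BBB1B[0]10111   (Q,0)→(Q,B,right)
state=Q head=1 tape=BBB1BB[1]0111   (Q,1)→(R,1,left)
state=R head=0 tape=BBB1B[B]10111   (R,B)→(P,0,left)
state=P head=-1 tape=BBB1[B]010111   (P,B)→(Q,1,right)
state=Q head=0 tape=BBB11[0]10111   (Q,0)→(Q,B,right)
state=Q head=1 tape=BBB11B[1]0111   (Q,1)→(R,1,left)
state=R head=0 tape=BBB11[B]10111   (R,B)→(P,0,left)
state=P head=-1 tape=BBB1[1]010111   (P,1)→(Q,0,left)
state=Q head=-2 tape=BBB[1]0010111   (Q,1)→(R,1,left)
state=R head=-3 tape=BB[B]10010111   (R,B)→(P,0,left)
state=P head=-4 tape=B[B]010010111   (P,B)→(Q,1,right)
state=Q head=-3 tape=B1[0]10010111   (Q,0)→(Q,B,right)
state=Q head=-2 tape=B1B[1]0010111   (Q,1)→(R,1,left)
state=R head=-3 tape=B1[B]10010111   (R,B)→(P,0,left)
state=P head=-4 tape=B[1]010010111   (P,1)→(Q,0,left)
state=Q head=-5 tape=[B]0010010111
M halts after 19 transitions.

19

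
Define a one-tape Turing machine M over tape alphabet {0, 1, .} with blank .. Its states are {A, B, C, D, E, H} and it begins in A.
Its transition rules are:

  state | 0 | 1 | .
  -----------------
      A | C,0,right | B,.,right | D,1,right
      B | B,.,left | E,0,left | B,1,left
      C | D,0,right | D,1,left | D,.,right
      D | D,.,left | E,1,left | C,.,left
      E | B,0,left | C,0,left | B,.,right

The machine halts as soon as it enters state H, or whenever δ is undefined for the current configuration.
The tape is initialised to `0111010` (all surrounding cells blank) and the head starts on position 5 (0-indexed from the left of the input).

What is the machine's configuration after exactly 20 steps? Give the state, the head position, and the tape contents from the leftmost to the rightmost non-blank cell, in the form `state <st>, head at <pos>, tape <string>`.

state=A head=5 tape=..01110[1]0   (A,1)→(B,.,right)
state=B head=6 tape=..01110.[0]   (B,0)→(B,.,left)
state=B head=5 tape=..01110[.].   (B,.)→(B,1,left)
state=B head=4 tape=..0111[0]1.   (B,0)→(B,.,left)
state=B head=3 tape=..011[1].1.   (B,1)→(E,0,left)
state=E head=2 tape=..01[1]0.1.   (E,1)→(C,0,left)
state=C head=1 tape=..0[1]00.1.   (C,1)→(D,1,left)
state=D head=0 tape=..[0]100.1.   (D,0)→(D,.,left)
state=D head=-1 tape=.[.].100.1.   (D,.)→(C,.,left)
state=C head=-2 tape=[.]..100.1.   (C,.)→(D,.,right)
state=D head=-1 tape=.[.].100.1.   (D,.)→(C,.,left)
state=C head=-2 tape=[.]..100.1.   (C,.)→(D,.,right)
state=D head=-1 tape=.[.].100.1.   (D,.)→(C,.,left)
state=C head=-2 tape=[.]..100.1.   (C,.)→(D,.,right)
state=D head=-1 tape=.[.].100.1.   (D,.)→(C,.,left)
state=C head=-2 tape=[.]..100.1.   (C,.)→(D,.,right)
state=D head=-1 tape=.[.].100.1.   (D,.)→(C,.,left)
state=C head=-2 tape=[.]..100.1.   (C,.)→(D,.,right)
state=D head=-1 tape=.[.].100.1.   (D,.)→(C,.,left)
state=C head=-2 tape=[.]..100.1.   (C,.)→(D,.,right)
state=D head=-1 tape=.[.].100.1.
After 20 steps: state D, head at -1, tape 100.1.

state D, head at -1, tape 100.1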